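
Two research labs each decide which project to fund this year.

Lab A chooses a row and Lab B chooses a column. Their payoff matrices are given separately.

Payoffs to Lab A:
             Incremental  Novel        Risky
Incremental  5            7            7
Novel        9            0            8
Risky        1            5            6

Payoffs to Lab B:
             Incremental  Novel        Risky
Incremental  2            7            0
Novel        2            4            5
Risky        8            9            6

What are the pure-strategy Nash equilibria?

Check each profile: it is a Nash equilibrium iff no player can strictly gain by switching unilaterally.
(Incremental, Incremental): Lab A can switch to Novel (5 → 9). Not NE.
(Incremental, Novel): Lab A gets 7, best alternative 5; Lab B gets 7, best alternative 2. No profitable deviation — NE.
(Incremental, Risky): Lab A can switch to Novel (7 → 8). Not NE.
(Novel, Incremental): Lab B can switch to Novel (2 → 4). Not NE.
(Novel, Novel): Lab A can switch to Incremental (0 → 7). Not NE.
(Novel, Risky): Lab A gets 8, best alternative 7; Lab B gets 5, best alternative 4. No profitable deviation — NE.
(Risky, Incremental): Lab A can switch to Incremental (1 → 5). Not NE.
(Risky, Novel): Lab A can switch to Incremental (5 → 7). Not NE.
(Risky, Risky): Lab A can switch to Incremental (6 → 7). Not NE.

Pure-strategy Nash equilibria: (Incremental, Novel), (Novel, Risky)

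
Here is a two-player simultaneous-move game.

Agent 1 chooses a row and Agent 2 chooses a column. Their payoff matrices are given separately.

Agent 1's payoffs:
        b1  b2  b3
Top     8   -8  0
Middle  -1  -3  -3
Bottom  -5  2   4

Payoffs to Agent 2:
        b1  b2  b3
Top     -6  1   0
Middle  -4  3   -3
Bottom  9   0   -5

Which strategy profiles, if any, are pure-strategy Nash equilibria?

Agent 1 against b1: payoffs 8, -1, -5 → best response Top.
Agent 1 against b2: payoffs -8, -3, 2 → best response Bottom.
Agent 1 against b3: payoffs 0, -3, 4 → best response Bottom.
Agent 2 against Top: payoffs -6, 1, 0 → best response b2.
Agent 2 against Middle: payoffs -4, 3, -3 → best response b2.
Agent 2 against Bottom: payoffs 9, 0, -5 → best response b1.
No profile is a mutual best response for all players.

none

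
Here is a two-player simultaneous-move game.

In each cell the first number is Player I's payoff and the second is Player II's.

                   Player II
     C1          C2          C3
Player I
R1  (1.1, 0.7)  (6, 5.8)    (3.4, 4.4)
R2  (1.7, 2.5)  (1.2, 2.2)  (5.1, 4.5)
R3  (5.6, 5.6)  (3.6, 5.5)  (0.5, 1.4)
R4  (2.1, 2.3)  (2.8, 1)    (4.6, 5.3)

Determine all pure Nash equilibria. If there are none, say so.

Player I against C1: payoffs 1.1, 1.7, 5.6, 2.1 → best response R3.
Player I against C2: payoffs 6, 1.2, 3.6, 2.8 → best response R1.
Player I against C3: payoffs 3.4, 5.1, 0.5, 4.6 → best response R2.
Player II against R1: payoffs 0.7, 5.8, 4.4 → best response C2.
Player II against R2: payoffs 2.5, 2.2, 4.5 → best response C3.
Player II against R3: payoffs 5.6, 5.5, 1.4 → best response C1.
Player II against R4: payoffs 2.3, 1, 5.3 → best response C3.
Mutual best responses: (R1, C2); (R2, C3); (R3, C1).

The pure Nash equilibria are (R1, C2) and (R2, C3) and (R3, C1).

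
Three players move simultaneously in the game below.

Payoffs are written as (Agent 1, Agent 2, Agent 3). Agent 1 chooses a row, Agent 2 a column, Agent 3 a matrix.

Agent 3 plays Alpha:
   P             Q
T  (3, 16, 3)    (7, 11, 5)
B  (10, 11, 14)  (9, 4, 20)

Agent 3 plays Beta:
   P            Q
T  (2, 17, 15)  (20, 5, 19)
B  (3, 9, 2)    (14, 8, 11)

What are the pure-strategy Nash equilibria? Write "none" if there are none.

(T, P, Alpha): Agent 1 can switch to B (3 → 10). Not NE.
(T, P, Beta): Agent 1 can switch to B (2 → 3). Not NE.
(T, Q, Alpha): Agent 1 can switch to B (7 → 9). Not NE.
(T, Q, Beta): Agent 2 can switch to P (5 → 17). Not NE.
(B, P, Alpha): Agent 1 gets 10, best alternative 3; Agent 2 gets 11, best alternative 4; Agent 3 gets 14, best alternative 2. No profitable deviation — NE.
(B, P, Beta): Agent 3 can switch to Alpha (2 → 14). Not NE.
(B, Q, Alpha): Agent 2 can switch to P (4 → 11). Not NE.
(B, Q, Beta): Agent 1 can switch to T (14 → 20). Not NE.

Pure NE: (B, P, Alpha)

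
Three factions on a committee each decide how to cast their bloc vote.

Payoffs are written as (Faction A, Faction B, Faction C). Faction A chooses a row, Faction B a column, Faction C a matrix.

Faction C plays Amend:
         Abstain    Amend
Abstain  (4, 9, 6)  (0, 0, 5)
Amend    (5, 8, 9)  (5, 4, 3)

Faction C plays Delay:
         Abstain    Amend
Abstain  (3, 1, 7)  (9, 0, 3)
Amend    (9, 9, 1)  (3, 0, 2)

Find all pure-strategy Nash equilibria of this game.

Faction A against (Abstain, Amend): payoffs 4, 5 → best response Amend.
Faction A against (Abstain, Delay): payoffs 3, 9 → best response Amend.
Faction A against (Amend, Amend): payoffs 0, 5 → best response Amend.
Faction A against (Amend, Delay): payoffs 9, 3 → best response Abstain.
Faction B against (Abstain, Amend): payoffs 9, 0 → best response Abstain.
Faction B against (Abstain, Delay): payoffs 1, 0 → best response Abstain.
Faction B against (Amend, Amend): payoffs 8, 4 → best response Abstain.
Faction B against (Amend, Delay): payoffs 9, 0 → best response Abstain.
Faction C against (Abstain, Abstain): payoffs 6, 7 → best response Delay.
Faction C against (Abstain, Amend): payoffs 5, 3 → best response Amend.
Faction C against (Amend, Abstain): payoffs 9, 1 → best response Amend.
Faction C against (Amend, Amend): payoffs 3, 2 → best response Amend.
Mutual best responses: (Amend, Abstain, Amend).

Pure NE: (Amend, Abstain, Amend)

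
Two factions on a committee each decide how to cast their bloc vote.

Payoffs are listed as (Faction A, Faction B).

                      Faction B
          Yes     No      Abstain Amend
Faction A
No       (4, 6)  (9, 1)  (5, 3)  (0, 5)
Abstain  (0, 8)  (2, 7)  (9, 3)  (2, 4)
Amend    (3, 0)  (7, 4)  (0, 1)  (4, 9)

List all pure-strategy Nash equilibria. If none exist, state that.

Mark each player's best response to every combination of opponents' strategies; a profile where every player is best-responding is a pure Nash equilibrium.
Faction A against Yes: payoffs 4, 0, 3 → best response No.
Faction A against No: payoffs 9, 2, 7 → best response No.
Faction A against Abstain: payoffs 5, 9, 0 → best response Abstain.
Faction A against Amend: payoffs 0, 2, 4 → best response Amend.
Faction B against No: payoffs 6, 1, 3, 5 → best response Yes.
Faction B against Abstain: payoffs 8, 7, 3, 4 → best response Yes.
Faction B against Amend: payoffs 0, 4, 1, 9 → best response Amend.
Mutual best responses: (No, Yes); (Amend, Amend).

The pure Nash equilibria are (No, Yes) and (Amend, Amend).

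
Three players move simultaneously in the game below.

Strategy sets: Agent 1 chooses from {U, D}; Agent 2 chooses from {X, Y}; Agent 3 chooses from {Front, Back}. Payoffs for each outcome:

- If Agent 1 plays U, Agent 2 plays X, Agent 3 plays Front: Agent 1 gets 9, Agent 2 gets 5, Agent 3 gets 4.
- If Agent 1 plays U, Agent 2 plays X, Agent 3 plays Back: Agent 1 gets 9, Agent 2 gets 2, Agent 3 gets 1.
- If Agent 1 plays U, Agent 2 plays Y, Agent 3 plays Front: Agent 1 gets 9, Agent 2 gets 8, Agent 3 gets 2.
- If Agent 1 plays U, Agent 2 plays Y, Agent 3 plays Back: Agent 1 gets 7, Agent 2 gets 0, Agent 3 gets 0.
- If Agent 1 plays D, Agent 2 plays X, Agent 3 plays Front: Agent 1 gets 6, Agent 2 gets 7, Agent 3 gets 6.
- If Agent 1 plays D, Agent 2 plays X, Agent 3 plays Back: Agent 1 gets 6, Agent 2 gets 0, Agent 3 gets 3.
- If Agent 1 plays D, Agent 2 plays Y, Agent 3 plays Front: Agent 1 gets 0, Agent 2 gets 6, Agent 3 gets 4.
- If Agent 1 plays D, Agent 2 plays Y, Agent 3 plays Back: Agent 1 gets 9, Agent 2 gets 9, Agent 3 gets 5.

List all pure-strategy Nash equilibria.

The pure Nash equilibria are (U, Y, Front), (D, Y, Back).

For each player, find the best response to each opponent profile; mutual best responses are the pure NE.
Agent 1 against (X, Front): payoffs 9, 6 → best response U.
Agent 1 against (X, Back): payoffs 9, 6 → best response U.
Agent 1 against (Y, Front): payoffs 9, 0 → best response U.
Agent 1 against (Y, Back): payoffs 7, 9 → best response D.
Agent 2 against (U, Front): payoffs 5, 8 → best response Y.
Agent 2 against (U, Back): payoffs 2, 0 → best response X.
Agent 2 against (D, Front): payoffs 7, 6 → best response X.
Agent 2 against (D, Back): payoffs 0, 9 → best response Y.
Agent 3 against (U, X): payoffs 4, 1 → best response Front.
Agent 3 against (U, Y): payoffs 2, 0 → best response Front.
Agent 3 against (D, X): payoffs 6, 3 → best response Front.
Agent 3 against (D, Y): payoffs 4, 5 → best response Back.
Mutual best responses: (U, Y, Front); (D, Y, Back).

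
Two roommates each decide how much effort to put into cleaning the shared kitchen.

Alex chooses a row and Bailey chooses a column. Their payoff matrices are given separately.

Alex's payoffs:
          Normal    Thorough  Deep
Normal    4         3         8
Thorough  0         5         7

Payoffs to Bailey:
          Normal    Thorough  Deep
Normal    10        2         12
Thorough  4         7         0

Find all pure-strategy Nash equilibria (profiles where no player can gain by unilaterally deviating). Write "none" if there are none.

(Normal, Deep); (Thorough, Thorough)

(Normal, Normal): Bailey can switch to Deep (10 → 12). Not NE.
(Normal, Thorough): Alex can switch to Thorough (3 → 5). Not NE.
(Normal, Deep): Alex gets 8, best alternative 7; Bailey gets 12, best alternative 10. No profitable deviation — NE.
(Thorough, Normal): Alex can switch to Normal (0 → 4). Not NE.
(Thorough, Thorough): Alex gets 5, best alternative 3; Bailey gets 7, best alternative 4. No profitable deviation — NE.
(Thorough, Deep): Alex can switch to Normal (7 → 8). Not NE.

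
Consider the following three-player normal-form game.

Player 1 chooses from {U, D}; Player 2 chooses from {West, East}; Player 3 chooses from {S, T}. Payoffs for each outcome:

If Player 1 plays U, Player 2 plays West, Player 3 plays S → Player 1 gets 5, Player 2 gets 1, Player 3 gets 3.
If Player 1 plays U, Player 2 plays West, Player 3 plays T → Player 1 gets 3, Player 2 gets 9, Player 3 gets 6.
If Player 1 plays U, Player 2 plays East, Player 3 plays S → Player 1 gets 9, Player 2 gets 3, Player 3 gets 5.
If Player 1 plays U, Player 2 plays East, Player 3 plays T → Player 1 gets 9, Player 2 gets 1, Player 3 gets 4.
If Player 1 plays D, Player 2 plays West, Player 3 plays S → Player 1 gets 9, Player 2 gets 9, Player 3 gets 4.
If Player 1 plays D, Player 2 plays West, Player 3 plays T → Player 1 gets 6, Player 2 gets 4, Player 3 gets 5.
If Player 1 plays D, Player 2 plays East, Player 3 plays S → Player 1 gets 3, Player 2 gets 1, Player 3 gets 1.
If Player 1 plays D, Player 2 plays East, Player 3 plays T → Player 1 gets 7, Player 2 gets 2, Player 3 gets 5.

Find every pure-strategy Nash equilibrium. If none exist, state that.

(U, East, S), (D, West, T)

(U, West, S): Player 1 can switch to D (5 → 9). Not NE.
(U, West, T): Player 1 can switch to D (3 → 6). Not NE.
(U, East, S): Player 1 gets 9, best alternative 3; Player 2 gets 3, best alternative 1; Player 3 gets 5, best alternative 4. No profitable deviation — NE.
(U, East, T): Player 2 can switch to West (1 → 9). Not NE.
(D, West, S): Player 3 can switch to T (4 → 5). Not NE.
(D, West, T): Player 1 gets 6, best alternative 3; Player 2 gets 4, best alternative 2; Player 3 gets 5, best alternative 4. No profitable deviation — NE.
(D, East, S): Player 1 can switch to U (3 → 9). Not NE.
(D, East, T): Player 1 can switch to U (7 → 9). Not NE.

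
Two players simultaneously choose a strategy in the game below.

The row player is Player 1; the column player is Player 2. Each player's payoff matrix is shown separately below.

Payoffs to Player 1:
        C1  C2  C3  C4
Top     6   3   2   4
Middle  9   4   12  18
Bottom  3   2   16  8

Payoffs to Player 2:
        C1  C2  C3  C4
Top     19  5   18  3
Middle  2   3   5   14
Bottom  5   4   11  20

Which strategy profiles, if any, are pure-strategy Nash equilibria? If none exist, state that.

(Middle, C4)

For each player, find the best response to each opponent profile; mutual best responses are the pure NE.
Player 1 against C1: payoffs 6, 9, 3 → best response Middle.
Player 1 against C2: payoffs 3, 4, 2 → best response Middle.
Player 1 against C3: payoffs 2, 12, 16 → best response Bottom.
Player 1 against C4: payoffs 4, 18, 8 → best response Middle.
Player 2 against Top: payoffs 19, 5, 18, 3 → best response C1.
Player 2 against Middle: payoffs 2, 3, 5, 14 → best response C4.
Player 2 against Bottom: payoffs 5, 4, 11, 20 → best response C4.
Mutual best responses: (Middle, C4).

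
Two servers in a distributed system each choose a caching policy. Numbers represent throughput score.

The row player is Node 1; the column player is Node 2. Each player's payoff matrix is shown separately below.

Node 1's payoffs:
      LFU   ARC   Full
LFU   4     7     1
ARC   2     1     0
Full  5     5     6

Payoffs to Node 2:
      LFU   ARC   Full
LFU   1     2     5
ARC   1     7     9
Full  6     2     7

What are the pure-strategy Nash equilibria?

(LFU, LFU): Node 1 can switch to Full (4 → 5). Not NE.
(LFU, ARC): Node 2 can switch to Full (2 → 5). Not NE.
(LFU, Full): Node 1 can switch to Full (1 → 6). Not NE.
(ARC, LFU): Node 1 can switch to LFU (2 → 4). Not NE.
(ARC, ARC): Node 1 can switch to LFU (1 → 7). Not NE.
(ARC, Full): Node 1 can switch to LFU (0 → 1). Not NE.
(Full, LFU): Node 2 can switch to Full (6 → 7). Not NE.
(Full, ARC): Node 1 can switch to LFU (5 → 7). Not NE.
(Full, Full): Node 1 gets 6, best alternative 1; Node 2 gets 7, best alternative 6. No profitable deviation — NE.

(Full, Full)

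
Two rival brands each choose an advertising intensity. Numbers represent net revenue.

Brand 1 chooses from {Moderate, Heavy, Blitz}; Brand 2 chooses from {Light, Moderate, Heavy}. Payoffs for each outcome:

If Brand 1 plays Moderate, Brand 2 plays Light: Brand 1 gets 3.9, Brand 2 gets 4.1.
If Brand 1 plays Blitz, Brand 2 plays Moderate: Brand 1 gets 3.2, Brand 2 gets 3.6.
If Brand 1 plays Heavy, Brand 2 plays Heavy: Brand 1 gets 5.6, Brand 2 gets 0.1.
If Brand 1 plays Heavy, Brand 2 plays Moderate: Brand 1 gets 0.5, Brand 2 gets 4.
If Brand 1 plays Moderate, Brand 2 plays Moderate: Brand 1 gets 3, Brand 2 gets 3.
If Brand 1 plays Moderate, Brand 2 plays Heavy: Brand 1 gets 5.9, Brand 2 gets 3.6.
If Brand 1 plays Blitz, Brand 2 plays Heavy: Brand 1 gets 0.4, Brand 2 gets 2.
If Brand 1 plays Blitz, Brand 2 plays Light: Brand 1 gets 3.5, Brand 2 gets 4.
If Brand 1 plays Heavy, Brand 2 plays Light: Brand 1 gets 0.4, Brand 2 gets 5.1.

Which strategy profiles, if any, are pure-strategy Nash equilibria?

Brand 1 against Light: payoffs 3.9, 0.4, 3.5 → best response Moderate.
Brand 1 against Moderate: payoffs 3, 0.5, 3.2 → best response Blitz.
Brand 1 against Heavy: payoffs 5.9, 5.6, 0.4 → best response Moderate.
Brand 2 against Moderate: payoffs 4.1, 3, 3.6 → best response Light.
Brand 2 against Heavy: payoffs 5.1, 4, 0.1 → best response Light.
Brand 2 against Blitz: payoffs 4, 3.6, 2 → best response Light.
Mutual best responses: (Moderate, Light).

(Moderate, Light)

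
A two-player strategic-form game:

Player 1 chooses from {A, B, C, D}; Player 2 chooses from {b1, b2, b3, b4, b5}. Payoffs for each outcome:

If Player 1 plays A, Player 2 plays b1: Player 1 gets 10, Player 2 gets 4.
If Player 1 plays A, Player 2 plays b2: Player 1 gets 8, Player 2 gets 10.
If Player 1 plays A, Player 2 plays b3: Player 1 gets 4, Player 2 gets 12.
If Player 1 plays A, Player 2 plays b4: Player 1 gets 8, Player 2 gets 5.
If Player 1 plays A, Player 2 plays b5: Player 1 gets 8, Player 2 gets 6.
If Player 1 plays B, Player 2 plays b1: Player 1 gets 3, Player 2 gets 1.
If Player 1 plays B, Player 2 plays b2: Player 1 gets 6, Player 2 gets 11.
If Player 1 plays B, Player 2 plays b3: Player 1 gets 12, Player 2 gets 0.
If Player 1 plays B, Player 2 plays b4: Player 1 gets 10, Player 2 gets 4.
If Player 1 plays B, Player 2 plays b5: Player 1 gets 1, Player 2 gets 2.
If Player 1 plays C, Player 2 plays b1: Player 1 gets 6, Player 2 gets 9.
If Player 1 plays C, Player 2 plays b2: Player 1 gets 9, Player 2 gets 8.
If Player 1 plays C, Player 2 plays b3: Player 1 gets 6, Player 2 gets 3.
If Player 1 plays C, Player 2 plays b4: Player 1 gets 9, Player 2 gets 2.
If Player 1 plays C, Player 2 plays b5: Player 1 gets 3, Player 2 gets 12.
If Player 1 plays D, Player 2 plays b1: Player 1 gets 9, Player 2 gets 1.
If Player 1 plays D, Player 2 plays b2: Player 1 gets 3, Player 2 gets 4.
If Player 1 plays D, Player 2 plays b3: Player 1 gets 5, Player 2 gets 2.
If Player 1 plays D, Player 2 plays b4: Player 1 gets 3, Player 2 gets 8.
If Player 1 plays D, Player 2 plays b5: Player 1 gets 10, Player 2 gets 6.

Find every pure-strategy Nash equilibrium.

There is no pure-strategy Nash equilibrium.

(A, b1): Player 2 can switch to b2 (4 → 10). Not NE.
(A, b2): Player 1 can switch to C (8 → 9). Not NE.
(A, b3): Player 1 can switch to B (4 → 12). Not NE.
(A, b4): Player 1 can switch to B (8 → 10). Not NE.
(A, b5): Player 1 can switch to D (8 → 10). Not NE.
(B, b1): Player 1 can switch to A (3 → 10). Not NE.
(B, b2): Player 1 can switch to A (6 → 8). Not NE.
(B, b3): Player 2 can switch to b1 (0 → 1). Not NE.
(B, b4): Player 2 can switch to b2 (4 → 11). Not NE.
(B, b5): Player 1 can switch to A (1 → 8). Not NE.
(C, b1): Player 1 can switch to A (6 → 10). Not NE.
(C, b2): Player 2 can switch to b1 (8 → 9). Not NE.
(The remaining 8 profiles each have a profitable deviation by the same check.)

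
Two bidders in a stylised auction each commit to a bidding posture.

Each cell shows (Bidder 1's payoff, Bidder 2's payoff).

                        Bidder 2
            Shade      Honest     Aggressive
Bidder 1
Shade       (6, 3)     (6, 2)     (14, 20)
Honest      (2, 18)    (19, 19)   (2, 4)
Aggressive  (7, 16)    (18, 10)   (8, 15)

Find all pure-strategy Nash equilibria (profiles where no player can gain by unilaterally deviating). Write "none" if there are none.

(Shade, Shade): Bidder 1 can switch to Aggressive (6 → 7). Not NE.
(Shade, Honest): Bidder 1 can switch to Honest (6 → 19). Not NE.
(Shade, Aggressive): Bidder 1 gets 14, best alternative 8; Bidder 2 gets 20, best alternative 3. No profitable deviation — NE.
(Honest, Shade): Bidder 1 can switch to Shade (2 → 6). Not NE.
(Honest, Honest): Bidder 1 gets 19, best alternative 18; Bidder 2 gets 19, best alternative 18. No profitable deviation — NE.
(Honest, Aggressive): Bidder 1 can switch to Shade (2 → 14). Not NE.
(Aggressive, Shade): Bidder 1 gets 7, best alternative 6; Bidder 2 gets 16, best alternative 15. No profitable deviation — NE.
(Aggressive, Honest): Bidder 1 can switch to Honest (18 → 19). Not NE.
(Aggressive, Aggressive): Bidder 1 can switch to Shade (8 → 14). Not NE.

The pure Nash equilibria are (Shade, Aggressive); (Honest, Honest); (Aggressive, Shade).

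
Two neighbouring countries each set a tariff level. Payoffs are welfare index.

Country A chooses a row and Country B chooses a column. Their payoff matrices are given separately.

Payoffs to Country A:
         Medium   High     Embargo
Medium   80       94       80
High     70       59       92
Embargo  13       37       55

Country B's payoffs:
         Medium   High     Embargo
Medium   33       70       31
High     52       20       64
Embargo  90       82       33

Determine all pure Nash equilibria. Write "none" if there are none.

Pure-strategy Nash equilibria: (Medium, High) and (High, Embargo)

Country A against Medium: payoffs 80, 70, 13 → best response Medium.
Country A against High: payoffs 94, 59, 37 → best response Medium.
Country A against Embargo: payoffs 80, 92, 55 → best response High.
Country B against Medium: payoffs 33, 70, 31 → best response High.
Country B against High: payoffs 52, 20, 64 → best response Embargo.
Country B against Embargo: payoffs 90, 82, 33 → best response Medium.
Mutual best responses: (Medium, High); (High, Embargo).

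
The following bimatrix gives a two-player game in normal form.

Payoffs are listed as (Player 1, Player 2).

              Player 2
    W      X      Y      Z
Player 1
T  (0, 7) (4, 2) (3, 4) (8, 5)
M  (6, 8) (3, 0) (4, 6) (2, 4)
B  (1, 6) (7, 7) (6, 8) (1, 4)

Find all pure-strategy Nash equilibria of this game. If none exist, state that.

For each strategy profile, look for a profitable unilateral deviation.
(T, W): Player 1 can switch to M (0 → 6). Not NE.
(T, X): Player 1 can switch to B (4 → 7). Not NE.
(T, Y): Player 1 can switch to M (3 → 4). Not NE.
(T, Z): Player 2 can switch to W (5 → 7). Not NE.
(M, W): Player 1 gets 6, best alternative 1; Player 2 gets 8, best alternative 6. No profitable deviation — NE.
(M, X): Player 1 can switch to T (3 → 4). Not NE.
(M, Y): Player 1 can switch to B (4 → 6). Not NE.
(B, Y): Player 1 gets 6, best alternative 4; Player 2 gets 8, best alternative 7. No profitable deviation — NE.
(The remaining 4 profiles each have a profitable deviation by the same check.)

Pure-strategy Nash equilibria: (M, W), (B, Y)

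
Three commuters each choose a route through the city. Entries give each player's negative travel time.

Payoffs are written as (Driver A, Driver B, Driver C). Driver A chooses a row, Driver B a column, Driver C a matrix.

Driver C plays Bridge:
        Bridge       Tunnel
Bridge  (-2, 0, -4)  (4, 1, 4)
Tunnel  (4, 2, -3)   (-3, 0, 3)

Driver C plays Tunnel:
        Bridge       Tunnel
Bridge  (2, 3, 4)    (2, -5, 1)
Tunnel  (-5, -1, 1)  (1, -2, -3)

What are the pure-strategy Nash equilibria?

Pure-strategy Nash equilibria: (Bridge, Bridge, Tunnel); (Bridge, Tunnel, Bridge)

Driver A against (Bridge, Bridge): payoffs -2, 4 → best response Tunnel.
Driver A against (Bridge, Tunnel): payoffs 2, -5 → best response Bridge.
Driver A against (Tunnel, Bridge): payoffs 4, -3 → best response Bridge.
Driver A against (Tunnel, Tunnel): payoffs 2, 1 → best response Bridge.
Driver B against (Bridge, Bridge): payoffs 0, 1 → best response Tunnel.
Driver B against (Bridge, Tunnel): payoffs 3, -5 → best response Bridge.
Driver B against (Tunnel, Bridge): payoffs 2, 0 → best response Bridge.
Driver B against (Tunnel, Tunnel): payoffs -1, -2 → best response Bridge.
Driver C against (Bridge, Bridge): payoffs -4, 4 → best response Tunnel.
Driver C against (Bridge, Tunnel): payoffs 4, 1 → best response Bridge.
Driver C against (Tunnel, Bridge): payoffs -3, 1 → best response Tunnel.
Driver C against (Tunnel, Tunnel): payoffs 3, -3 → best response Bridge.
Mutual best responses: (Bridge, Bridge, Tunnel); (Bridge, Tunnel, Bridge).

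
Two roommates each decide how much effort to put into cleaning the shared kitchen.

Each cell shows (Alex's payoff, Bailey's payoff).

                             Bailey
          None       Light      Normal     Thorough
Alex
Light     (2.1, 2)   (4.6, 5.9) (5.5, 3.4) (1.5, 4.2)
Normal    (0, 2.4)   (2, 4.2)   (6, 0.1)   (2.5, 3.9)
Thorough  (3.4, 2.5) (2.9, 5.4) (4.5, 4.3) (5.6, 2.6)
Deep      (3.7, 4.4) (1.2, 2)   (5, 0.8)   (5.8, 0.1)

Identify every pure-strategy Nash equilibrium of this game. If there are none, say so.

The pure Nash equilibria are (Light, Light); (Deep, None).

Mark each player's best response to every combination of opponents' strategies; a profile where every player is best-responding is a pure Nash equilibrium.
Alex against None: payoffs 2.1, 0, 3.4, 3.7 → best response Deep.
Alex against Light: payoffs 4.6, 2, 2.9, 1.2 → best response Light.
Alex against Normal: payoffs 5.5, 6, 4.5, 5 → best response Normal.
Alex against Thorough: payoffs 1.5, 2.5, 5.6, 5.8 → best response Deep.
Bailey against Light: payoffs 2, 5.9, 3.4, 4.2 → best response Light.
Bailey against Normal: payoffs 2.4, 4.2, 0.1, 3.9 → best response Light.
Bailey against Thorough: payoffs 2.5, 5.4, 4.3, 2.6 → best response Light.
Bailey against Deep: payoffs 4.4, 2, 0.8, 0.1 → best response None.
Mutual best responses: (Light, Light); (Deep, None).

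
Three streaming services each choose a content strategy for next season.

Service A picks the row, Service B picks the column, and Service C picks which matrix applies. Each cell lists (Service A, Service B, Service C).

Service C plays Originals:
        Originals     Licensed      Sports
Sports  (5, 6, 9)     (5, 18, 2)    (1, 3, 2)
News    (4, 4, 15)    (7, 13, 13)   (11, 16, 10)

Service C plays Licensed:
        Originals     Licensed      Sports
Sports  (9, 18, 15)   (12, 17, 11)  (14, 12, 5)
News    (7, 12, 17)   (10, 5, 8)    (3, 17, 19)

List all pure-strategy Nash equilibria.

(Sports, Originals, Licensed)

(Sports, Originals, Originals): Service B can switch to Licensed (6 → 18). Not NE.
(Sports, Originals, Licensed): Service A gets 9, best alternative 7; Service B gets 18, best alternative 17; Service C gets 15, best alternative 9. No profitable deviation — NE.
(Sports, Licensed, Originals): Service A can switch to News (5 → 7). Not NE.
(Sports, Licensed, Licensed): Service B can switch to Originals (17 → 18). Not NE.
(Sports, Sports, Originals): Service A can switch to News (1 → 11). Not NE.
(Sports, Sports, Licensed): Service B can switch to Originals (12 → 18). Not NE.
(News, Originals, Originals): Service A can switch to Sports (4 → 5). Not NE.
(The remaining 5 profiles each have a profitable deviation by the same check.)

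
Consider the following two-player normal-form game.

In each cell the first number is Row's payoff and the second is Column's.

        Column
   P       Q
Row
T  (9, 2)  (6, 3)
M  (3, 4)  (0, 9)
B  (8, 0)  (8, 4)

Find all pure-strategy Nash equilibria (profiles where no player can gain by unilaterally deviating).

(T, P): Column can switch to Q (2 → 3). Not NE.
(T, Q): Row can switch to B (6 → 8). Not NE.
(M, P): Row can switch to T (3 → 9). Not NE.
(M, Q): Row can switch to T (0 → 6). Not NE.
(B, P): Row can switch to T (8 → 9). Not NE.
(B, Q): Row gets 8, best alternative 6; Column gets 4, best alternative 0. No profitable deviation — NE.

Pure NE: (B, Q)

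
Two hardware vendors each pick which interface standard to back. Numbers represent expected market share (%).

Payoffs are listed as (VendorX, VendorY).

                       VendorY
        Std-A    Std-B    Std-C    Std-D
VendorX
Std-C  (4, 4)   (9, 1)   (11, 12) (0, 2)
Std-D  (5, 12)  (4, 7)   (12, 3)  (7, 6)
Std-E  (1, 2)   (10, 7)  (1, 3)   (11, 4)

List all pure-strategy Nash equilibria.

VendorX against Std-A: payoffs 4, 5, 1 → best response Std-D.
VendorX against Std-B: payoffs 9, 4, 10 → best response Std-E.
VendorX against Std-C: payoffs 11, 12, 1 → best response Std-D.
VendorX against Std-D: payoffs 0, 7, 11 → best response Std-E.
VendorY against Std-C: payoffs 4, 1, 12, 2 → best response Std-C.
VendorY against Std-D: payoffs 12, 7, 3, 6 → best response Std-A.
VendorY against Std-E: payoffs 2, 7, 3, 4 → best response Std-B.
Mutual best responses: (Std-D, Std-A); (Std-E, Std-B).

The pure Nash equilibria are (Std-D, Std-A), (Std-E, Std-B).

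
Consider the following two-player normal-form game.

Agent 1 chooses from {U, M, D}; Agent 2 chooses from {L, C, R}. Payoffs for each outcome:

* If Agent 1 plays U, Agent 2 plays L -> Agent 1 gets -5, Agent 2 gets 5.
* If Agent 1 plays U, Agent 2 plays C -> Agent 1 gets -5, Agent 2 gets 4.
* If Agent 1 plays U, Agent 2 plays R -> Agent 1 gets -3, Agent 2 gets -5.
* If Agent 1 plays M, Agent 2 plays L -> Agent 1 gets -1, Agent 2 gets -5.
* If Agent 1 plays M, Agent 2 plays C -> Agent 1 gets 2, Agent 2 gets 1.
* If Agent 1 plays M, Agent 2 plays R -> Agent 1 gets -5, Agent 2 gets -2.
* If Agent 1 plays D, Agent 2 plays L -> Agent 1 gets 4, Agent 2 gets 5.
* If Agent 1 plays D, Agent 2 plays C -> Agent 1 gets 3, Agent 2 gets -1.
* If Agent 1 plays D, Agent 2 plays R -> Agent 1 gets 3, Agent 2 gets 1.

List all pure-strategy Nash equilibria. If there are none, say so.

Mark each player's best response to every combination of opponents' strategies; a profile where every player is best-responding is a pure Nash equilibrium.
Agent 1 against L: payoffs -5, -1, 4 → best response D.
Agent 1 against C: payoffs -5, 2, 3 → best response D.
Agent 1 against R: payoffs -3, -5, 3 → best response D.
Agent 2 against U: payoffs 5, 4, -5 → best response L.
Agent 2 against M: payoffs -5, 1, -2 → best response C.
Agent 2 against D: payoffs 5, -1, 1 → best response L.
Mutual best responses: (D, L).

Pure NE: (D, L)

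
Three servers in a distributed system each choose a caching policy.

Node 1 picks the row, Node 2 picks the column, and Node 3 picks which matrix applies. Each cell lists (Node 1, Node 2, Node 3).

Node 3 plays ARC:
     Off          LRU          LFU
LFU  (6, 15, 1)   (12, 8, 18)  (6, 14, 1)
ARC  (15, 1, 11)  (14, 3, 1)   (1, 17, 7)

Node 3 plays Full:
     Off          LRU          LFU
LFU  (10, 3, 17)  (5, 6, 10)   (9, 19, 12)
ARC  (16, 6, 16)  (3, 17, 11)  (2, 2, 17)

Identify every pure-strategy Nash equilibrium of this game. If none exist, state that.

Mark each player's best response to every combination of opponents' strategies; a profile where every player is best-responding is a pure Nash equilibrium.
Node 1 against (Off, ARC): payoffs 6, 15 → best response ARC.
Node 1 against (Off, Full): payoffs 10, 16 → best response ARC.
Node 1 against (LRU, ARC): payoffs 12, 14 → best response ARC.
Node 1 against (LRU, Full): payoffs 5, 3 → best response LFU.
Node 1 against (LFU, ARC): payoffs 6, 1 → best response LFU.
Node 1 against (LFU, Full): payoffs 9, 2 → best response LFU.
Node 2 against (LFU, ARC): payoffs 15, 8, 14 → best response Off.
Node 2 against (LFU, Full): payoffs 3, 6, 19 → best response LFU.
Node 2 against (ARC, ARC): payoffs 1, 3, 17 → best response LFU.
Node 2 against (ARC, Full): payoffs 6, 17, 2 → best response LRU.
Node 3 against (LFU, Off): payoffs 1, 17 → best response Full.
Node 3 against (LFU, LRU): payoffs 18, 10 → best response ARC.
Node 3 against (LFU, LFU): payoffs 1, 12 → best response Full.
Node 3 against (ARC, Off): payoffs 11, 16 → best response Full.
Node 3 against (ARC, LRU): payoffs 1, 11 → best response Full.
Node 3 against (ARC, LFU): payoffs 7, 17 → best response Full.
Mutual best responses: (LFU, LFU, Full).

The unique pure-strategy Nash equilibrium is (LFU, LFU, Full).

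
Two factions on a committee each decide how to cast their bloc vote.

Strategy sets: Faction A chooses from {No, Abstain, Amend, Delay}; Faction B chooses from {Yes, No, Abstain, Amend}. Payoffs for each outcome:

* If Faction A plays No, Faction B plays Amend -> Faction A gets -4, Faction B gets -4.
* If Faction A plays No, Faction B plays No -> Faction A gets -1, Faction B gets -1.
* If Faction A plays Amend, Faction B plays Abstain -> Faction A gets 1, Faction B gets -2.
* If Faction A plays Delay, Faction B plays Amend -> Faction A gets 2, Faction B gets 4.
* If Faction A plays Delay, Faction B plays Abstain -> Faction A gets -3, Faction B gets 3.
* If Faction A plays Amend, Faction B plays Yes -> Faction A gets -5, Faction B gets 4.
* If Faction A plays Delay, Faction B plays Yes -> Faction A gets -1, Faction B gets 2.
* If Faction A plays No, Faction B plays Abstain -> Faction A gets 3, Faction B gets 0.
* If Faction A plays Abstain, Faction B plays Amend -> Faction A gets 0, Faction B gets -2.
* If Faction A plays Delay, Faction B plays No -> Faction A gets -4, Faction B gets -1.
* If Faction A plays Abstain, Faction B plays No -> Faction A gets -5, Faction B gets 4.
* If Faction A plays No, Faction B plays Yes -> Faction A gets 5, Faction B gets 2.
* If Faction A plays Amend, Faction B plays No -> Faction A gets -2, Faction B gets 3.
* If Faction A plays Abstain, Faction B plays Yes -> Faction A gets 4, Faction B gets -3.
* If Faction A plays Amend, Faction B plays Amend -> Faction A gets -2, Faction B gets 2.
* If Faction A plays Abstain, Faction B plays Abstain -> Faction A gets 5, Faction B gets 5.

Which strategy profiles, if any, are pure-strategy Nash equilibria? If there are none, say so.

(No, Yes), (Abstain, Abstain), (Delay, Amend)

For each player, find the best response to each opponent profile; mutual best responses are the pure NE.
Faction A against Yes: payoffs 5, 4, -5, -1 → best response No.
Faction A against No: payoffs -1, -5, -2, -4 → best response No.
Faction A against Abstain: payoffs 3, 5, 1, -3 → best response Abstain.
Faction A against Amend: payoffs -4, 0, -2, 2 → best response Delay.
Faction B against No: payoffs 2, -1, 0, -4 → best response Yes.
Faction B against Abstain: payoffs -3, 4, 5, -2 → best response Abstain.
Faction B against Amend: payoffs 4, 3, -2, 2 → best response Yes.
Faction B against Delay: payoffs 2, -1, 3, 4 → best response Amend.
Mutual best responses: (No, Yes); (Abstain, Abstain); (Delay, Amend).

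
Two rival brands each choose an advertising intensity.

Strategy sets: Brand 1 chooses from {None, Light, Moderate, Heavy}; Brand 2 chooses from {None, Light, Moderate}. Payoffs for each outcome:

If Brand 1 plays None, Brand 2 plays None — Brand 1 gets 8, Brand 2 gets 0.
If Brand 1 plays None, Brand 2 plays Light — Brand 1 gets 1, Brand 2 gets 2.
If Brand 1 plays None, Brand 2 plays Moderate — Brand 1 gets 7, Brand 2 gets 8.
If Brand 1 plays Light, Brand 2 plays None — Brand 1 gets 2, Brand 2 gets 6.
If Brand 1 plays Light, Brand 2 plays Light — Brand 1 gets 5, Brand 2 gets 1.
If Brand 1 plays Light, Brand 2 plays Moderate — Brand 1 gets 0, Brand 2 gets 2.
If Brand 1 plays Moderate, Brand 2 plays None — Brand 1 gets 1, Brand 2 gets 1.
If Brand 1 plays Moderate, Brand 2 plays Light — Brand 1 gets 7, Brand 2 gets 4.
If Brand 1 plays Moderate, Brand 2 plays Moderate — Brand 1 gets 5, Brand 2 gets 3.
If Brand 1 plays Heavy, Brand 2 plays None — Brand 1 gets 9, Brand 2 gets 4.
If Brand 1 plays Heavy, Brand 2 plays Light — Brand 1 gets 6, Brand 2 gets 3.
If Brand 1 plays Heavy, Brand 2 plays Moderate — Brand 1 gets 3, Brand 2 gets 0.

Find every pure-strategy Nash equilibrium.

Pure-strategy Nash equilibria: (None, Moderate) and (Moderate, Light) and (Heavy, None)

(None, None): Brand 1 can switch to Heavy (8 → 9). Not NE.
(None, Light): Brand 1 can switch to Light (1 → 5). Not NE.
(None, Moderate): Brand 1 gets 7, best alternative 5; Brand 2 gets 8, best alternative 2. No profitable deviation — NE.
(Light, None): Brand 1 can switch to None (2 → 8). Not NE.
(Light, Light): Brand 1 can switch to Moderate (5 → 7). Not NE.
(Light, Moderate): Brand 1 can switch to None (0 → 7). Not NE.
(Moderate, None): Brand 1 can switch to None (1 → 8). Not NE.
(Moderate, Light): Brand 1 gets 7, best alternative 6; Brand 2 gets 4, best alternative 3. No profitable deviation — NE.
(Heavy, None): Brand 1 gets 9, best alternative 8; Brand 2 gets 4, best alternative 3. No profitable deviation — NE.
(The remaining 3 profiles each have a profitable deviation by the same check.)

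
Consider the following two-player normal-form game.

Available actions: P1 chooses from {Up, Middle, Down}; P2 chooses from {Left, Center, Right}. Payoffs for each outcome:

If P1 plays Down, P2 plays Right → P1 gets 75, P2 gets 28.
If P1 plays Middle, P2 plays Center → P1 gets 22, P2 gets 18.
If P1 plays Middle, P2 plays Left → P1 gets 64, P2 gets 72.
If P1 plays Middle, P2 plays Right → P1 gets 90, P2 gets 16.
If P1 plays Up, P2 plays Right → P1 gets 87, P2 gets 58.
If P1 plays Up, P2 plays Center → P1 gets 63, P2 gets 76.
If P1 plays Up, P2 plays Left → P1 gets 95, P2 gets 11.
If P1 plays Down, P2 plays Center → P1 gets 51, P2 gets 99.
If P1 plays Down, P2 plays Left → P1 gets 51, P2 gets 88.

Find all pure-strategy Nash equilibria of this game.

For each player, find the best response to each opponent profile; mutual best responses are the pure NE.
P1 against Left: payoffs 95, 64, 51 → best response Up.
P1 against Center: payoffs 63, 22, 51 → best response Up.
P1 against Right: payoffs 87, 90, 75 → best response Middle.
P2 against Up: payoffs 11, 76, 58 → best response Center.
P2 against Middle: payoffs 72, 18, 16 → best response Left.
P2 against Down: payoffs 88, 99, 28 → best response Center.
Mutual best responses: (Up, Center).

Pure NE: (Up, Center)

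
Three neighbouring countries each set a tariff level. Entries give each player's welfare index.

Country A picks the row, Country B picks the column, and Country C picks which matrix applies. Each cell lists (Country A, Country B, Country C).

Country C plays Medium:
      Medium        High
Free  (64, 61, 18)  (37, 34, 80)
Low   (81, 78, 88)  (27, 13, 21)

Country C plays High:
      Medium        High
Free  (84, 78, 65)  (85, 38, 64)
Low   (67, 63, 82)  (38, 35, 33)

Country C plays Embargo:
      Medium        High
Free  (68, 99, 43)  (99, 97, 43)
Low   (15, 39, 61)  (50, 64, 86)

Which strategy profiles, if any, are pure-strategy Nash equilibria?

(Free, Medium, Medium): Country A can switch to Low (64 → 81). Not NE.
(Free, Medium, High): Country A gets 84, best alternative 67; Country B gets 78, best alternative 38; Country C gets 65, best alternative 43. No profitable deviation — NE.
(Free, Medium, Embargo): Country C can switch to High (43 → 65). Not NE.
(Free, High, Medium): Country B can switch to Medium (34 → 61). Not NE.
(Free, High, High): Country B can switch to Medium (38 → 78). Not NE.
(Free, High, Embargo): Country B can switch to Medium (97 → 99). Not NE.
(Low, Medium, Medium): Country A gets 81, best alternative 64; Country B gets 78, best alternative 13; Country C gets 88, best alternative 82. No profitable deviation — NE.
(Low, Medium, High): Country A can switch to Free (67 → 84). Not NE.
(Low, Medium, Embargo): Country A can switch to Free (15 → 68). Not NE.
(Low, High, Medium): Country A can switch to Free (27 → 37). Not NE.
(The remaining 2 profiles each have a profitable deviation by the same check.)

Pure-strategy Nash equilibria: (Free, Medium, High) and (Low, Medium, Medium)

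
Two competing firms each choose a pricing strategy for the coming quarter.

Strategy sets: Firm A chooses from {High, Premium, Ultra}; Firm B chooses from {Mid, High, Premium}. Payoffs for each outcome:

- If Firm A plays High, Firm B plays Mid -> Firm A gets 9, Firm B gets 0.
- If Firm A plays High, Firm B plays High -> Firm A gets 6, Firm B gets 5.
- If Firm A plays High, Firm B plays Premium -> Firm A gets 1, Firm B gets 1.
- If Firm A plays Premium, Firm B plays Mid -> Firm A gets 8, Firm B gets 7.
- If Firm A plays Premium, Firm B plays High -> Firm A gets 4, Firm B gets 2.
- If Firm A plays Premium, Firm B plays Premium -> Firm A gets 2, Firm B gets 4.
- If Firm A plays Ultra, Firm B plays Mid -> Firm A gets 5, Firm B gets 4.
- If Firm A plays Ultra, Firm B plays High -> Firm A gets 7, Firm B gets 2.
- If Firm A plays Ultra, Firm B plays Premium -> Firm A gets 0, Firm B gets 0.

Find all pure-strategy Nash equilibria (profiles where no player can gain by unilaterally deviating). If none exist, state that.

Check each profile: it is a Nash equilibrium iff no player can strictly gain by switching unilaterally.
(High, Mid): Firm B can switch to High (0 → 5). Not NE.
(High, High): Firm A can switch to Ultra (6 → 7). Not NE.
(High, Premium): Firm A can switch to Premium (1 → 2). Not NE.
(Premium, Mid): Firm A can switch to High (8 → 9). Not NE.
(Premium, High): Firm A can switch to High (4 → 6). Not NE.
(Premium, Premium): Firm B can switch to Mid (4 → 7). Not NE.
(Ultra, Mid): Firm A can switch to High (5 → 9). Not NE.
(Ultra, High): Firm B can switch to Mid (2 → 4). Not NE.
(The remaining 1 profile has a profitable deviation by the same check.)

This game has no pure Nash equilibrium.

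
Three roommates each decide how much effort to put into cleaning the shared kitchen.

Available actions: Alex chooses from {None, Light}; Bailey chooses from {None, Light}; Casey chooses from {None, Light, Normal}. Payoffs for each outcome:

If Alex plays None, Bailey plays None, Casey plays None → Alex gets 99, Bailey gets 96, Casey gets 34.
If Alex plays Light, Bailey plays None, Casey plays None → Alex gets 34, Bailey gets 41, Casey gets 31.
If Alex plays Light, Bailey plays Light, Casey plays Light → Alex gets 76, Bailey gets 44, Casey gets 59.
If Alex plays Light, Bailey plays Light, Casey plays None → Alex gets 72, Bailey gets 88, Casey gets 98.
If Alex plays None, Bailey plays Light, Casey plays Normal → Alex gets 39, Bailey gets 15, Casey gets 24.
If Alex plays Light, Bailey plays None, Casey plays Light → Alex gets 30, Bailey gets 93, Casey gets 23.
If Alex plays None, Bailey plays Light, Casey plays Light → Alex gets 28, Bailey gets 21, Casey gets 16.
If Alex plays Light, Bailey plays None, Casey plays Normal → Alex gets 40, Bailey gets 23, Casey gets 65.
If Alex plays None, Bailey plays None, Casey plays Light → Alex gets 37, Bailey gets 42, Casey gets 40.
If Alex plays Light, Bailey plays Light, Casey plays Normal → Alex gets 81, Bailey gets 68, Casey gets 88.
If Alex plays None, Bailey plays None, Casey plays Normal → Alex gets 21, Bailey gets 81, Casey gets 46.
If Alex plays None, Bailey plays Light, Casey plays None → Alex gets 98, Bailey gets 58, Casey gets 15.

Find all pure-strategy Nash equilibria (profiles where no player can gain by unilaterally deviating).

This game has no pure Nash equilibrium.

Mark each player's best response to every combination of opponents' strategies; a profile where every player is best-responding is a pure Nash equilibrium.
Alex against (None, None): payoffs 99, 34 → best response None.
Alex against (None, Light): payoffs 37, 30 → best response None.
Alex against (None, Normal): payoffs 21, 40 → best response Light.
Alex against (Light, None): payoffs 98, 72 → best response None.
Alex against (Light, Light): payoffs 28, 76 → best response Light.
Alex against (Light, Normal): payoffs 39, 81 → best response Light.
Bailey against (None, None): payoffs 96, 58 → best response None.
Bailey against (None, Light): payoffs 42, 21 → best response None.
Bailey against (None, Normal): payoffs 81, 15 → best response None.
Bailey against (Light, None): payoffs 41, 88 → best response Light.
Bailey against (Light, Light): payoffs 93, 44 → best response None.
Bailey against (Light, Normal): payoffs 23, 68 → best response Light.
Casey against (None, None): payoffs 34, 40, 46 → best response Normal.
Casey against (None, Light): payoffs 15, 16, 24 → best response Normal.
Casey against (Light, None): payoffs 31, 23, 65 → best response Normal.
Casey against (Light, Light): payoffs 98, 59, 88 → best response None.
No profile is a mutual best response for all players.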